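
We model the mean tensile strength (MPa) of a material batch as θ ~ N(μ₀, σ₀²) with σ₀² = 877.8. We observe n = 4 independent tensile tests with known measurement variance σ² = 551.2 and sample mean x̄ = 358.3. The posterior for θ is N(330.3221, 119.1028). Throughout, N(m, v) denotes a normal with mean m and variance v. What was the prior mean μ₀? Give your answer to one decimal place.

μ₀ = 152.1

With known observation variance, the Normal–Normal posterior has precision τ_n = τ₀ + n/σ² and mean μ_n = (τ₀μ₀ + (n/σ²)x̄)/τ_n.
Here τ₀ = 1/877.8 = 0.001139 and τ_data = 4/551.2 = 0.007257, so τ_n = 0.008396.
Rearranging for μ₀: μ₀ = (μ_n·τ_n − τ_data·x̄)/τ₀ = (330.3221·0.008396 − 0.007257·358.3) / 0.001139 = 0.173201/0.001139 ≈ 152.1.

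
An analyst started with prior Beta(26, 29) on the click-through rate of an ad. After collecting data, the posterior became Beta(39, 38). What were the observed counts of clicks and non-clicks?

A Beta(α, β) prior with s successes and f failures in binomial data gives a Beta(α+s, β+f) posterior.
So s = 39 − 26 = 13 and f = 38 − 29 = 9.

13 clicks and 9 non-clicks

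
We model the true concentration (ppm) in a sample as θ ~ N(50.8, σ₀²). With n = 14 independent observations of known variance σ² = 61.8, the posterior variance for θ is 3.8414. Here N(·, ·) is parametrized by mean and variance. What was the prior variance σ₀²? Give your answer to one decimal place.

Posterior precision equals prior precision plus data precision: 1/σ_n² = 1/σ₀² + n/σ².
So 1/σ₀² = 1/3.8414 − 14/61.8 = 0.260322 − 0.226537 = 0.033785.
Hence σ₀² = 1/0.033785 ≈ 29.6.

σ₀² = 29.6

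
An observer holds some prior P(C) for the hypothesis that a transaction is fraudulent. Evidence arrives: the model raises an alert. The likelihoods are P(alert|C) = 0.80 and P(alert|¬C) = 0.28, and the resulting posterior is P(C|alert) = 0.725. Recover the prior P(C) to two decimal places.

In odds form, posterior odds = prior odds × likelihood ratio, so prior odds = posterior odds ÷ LR.
Posterior odds = 0.725/(1−0.725) = 2.6364. LR = 0.80/0.28 = 2.8571.
Prior odds = 2.6364/2.8571 = 0.9228, so P(C) = 0.9228/(1+0.9228) ≈ 0.48.

P(C) = 0.48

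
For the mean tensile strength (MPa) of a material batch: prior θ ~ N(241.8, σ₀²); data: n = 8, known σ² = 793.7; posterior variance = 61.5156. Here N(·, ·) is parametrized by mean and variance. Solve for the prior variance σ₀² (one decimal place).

Posterior precision equals prior precision plus data precision: 1/σ_n² = 1/σ₀² + n/σ².
So 1/σ₀² = 1/61.5156 − 8/793.7 = 0.016256 − 0.010079 = 0.006177.
Hence σ₀² = 1/0.006177 ≈ 161.9.

σ₀² = 161.9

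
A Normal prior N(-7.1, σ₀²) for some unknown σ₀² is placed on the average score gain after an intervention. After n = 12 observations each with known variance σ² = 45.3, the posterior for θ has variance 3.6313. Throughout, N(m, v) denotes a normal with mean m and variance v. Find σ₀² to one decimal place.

σ₀² = 95.4

For the Normal–Normal model with known σ², precisions add: τ_n = τ₀ + n/σ².
So 1/σ₀² = 1/3.6313 − 12/45.3 = 0.275383 − 0.264901 = 0.010482.
Hence σ₀² = 1/0.010482 ≈ 95.4.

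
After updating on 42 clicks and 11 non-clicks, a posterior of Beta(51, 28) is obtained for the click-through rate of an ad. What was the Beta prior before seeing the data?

Under Beta–binomial conjugacy the posterior parameters are (a+s, b+f).
So a = 51 − 42 = 9 and b = 28 − 11 = 17.

Beta(9, 17)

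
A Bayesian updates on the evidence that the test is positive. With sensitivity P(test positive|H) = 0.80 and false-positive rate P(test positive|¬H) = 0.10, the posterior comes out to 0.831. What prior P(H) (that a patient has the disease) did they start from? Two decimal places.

P(H) = 0.38

In odds form, posterior odds = prior odds × likelihood ratio, so prior odds = posterior odds ÷ LR.
Posterior odds = 0.831/(1−0.831) = 4.9172. LR = 0.80/0.10 = 8.0000.
Prior odds = 4.9172/8.0000 = 0.6147, so P(H) = 0.6147/(1+0.6147) ≈ 0.38.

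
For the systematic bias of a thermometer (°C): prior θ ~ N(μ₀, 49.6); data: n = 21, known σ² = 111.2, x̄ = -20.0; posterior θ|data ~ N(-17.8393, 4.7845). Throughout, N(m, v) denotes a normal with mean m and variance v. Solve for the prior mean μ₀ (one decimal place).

With known observation variance, the Normal–Normal posterior has precision τ_n = τ₀ + n/σ² and mean μ_n = (τ₀μ₀ + (n/σ²)x̄)/τ_n.
Here τ₀ = 1/49.6 = 0.020161 and τ_data = 21/111.2 = 0.188849, so τ_n = 0.209010.
Rearranging for μ₀: μ₀ = (μ_n·τ_n − τ_data·x̄)/τ₀ = (-17.8393·0.209010 − 0.188849·-20.0) / 0.020161 = 0.048388/0.020161 ≈ 2.4.

μ₀ = 2.4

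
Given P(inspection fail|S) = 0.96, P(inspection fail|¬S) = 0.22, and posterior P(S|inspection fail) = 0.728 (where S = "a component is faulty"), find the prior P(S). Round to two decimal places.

P(S) = 0.38

Bayes' rule in odds form gives O(S|E) = O(S)·[P(E|S)/P(E|¬S)], hence O(S) = O(S|E)/LR.
Posterior odds = 0.728/(1−0.728) = 2.6765. LR = 0.96/0.22 = 4.3636.
Prior odds = 2.6765/4.3636 = 0.6134, so P(S) = 0.6134/(1+0.6134) ≈ 0.38.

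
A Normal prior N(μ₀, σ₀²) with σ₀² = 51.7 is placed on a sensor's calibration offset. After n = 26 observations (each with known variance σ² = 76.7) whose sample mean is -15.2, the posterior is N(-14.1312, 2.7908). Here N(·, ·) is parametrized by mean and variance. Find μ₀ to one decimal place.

The posterior mean is a precision-weighted average: μ_n = (τ₀μ₀ + τ_data·x̄)/(τ₀+τ_data), with τ₀=1/σ₀² and τ_data=n/σ².
Here τ₀ = 1/51.7 = 0.019342 and τ_data = 26/76.7 = 0.338983, so τ_n = 0.358325.
Rearranging for μ₀: μ₀ = (μ_n·τ_n − τ_data·x̄)/τ₀ = (-14.1312·0.358325 − 0.338983·-15.2) / 0.019342 = 0.088979/0.019342 ≈ 4.6.

μ₀ = 4.6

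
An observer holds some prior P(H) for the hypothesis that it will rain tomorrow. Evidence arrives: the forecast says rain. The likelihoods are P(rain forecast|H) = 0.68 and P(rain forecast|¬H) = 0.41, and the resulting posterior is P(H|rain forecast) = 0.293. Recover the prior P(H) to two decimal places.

P(H) = 0.20

In odds form, posterior odds = prior odds × likelihood ratio, so prior odds = posterior odds ÷ LR.
Posterior odds = 0.293/(1−0.293) = 0.4144. LR = 0.68/0.41 = 1.6585.
Prior odds = 0.4144/1.6585 = 0.2499, so P(H) = 0.2499/(1+0.2499) ≈ 0.20.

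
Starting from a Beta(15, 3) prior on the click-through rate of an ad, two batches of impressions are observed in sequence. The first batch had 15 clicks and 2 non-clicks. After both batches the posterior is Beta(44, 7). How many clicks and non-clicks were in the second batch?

Because Beta–binomial updating is additive in the counts, the combined data contributed (α_post−α_prior, β_post−β_prior) successes and failures.
Total across both batches: 44−15=29 clicks, 7−3=4 non-clicks.
Subtract the first batch: 29−15=14 clicks and 4−2=2 non-clicks.

14 clicks and 2 non-clicks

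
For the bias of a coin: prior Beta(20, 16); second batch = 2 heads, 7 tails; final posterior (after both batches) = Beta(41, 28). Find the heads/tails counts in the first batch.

19 heads and 5 tails

Because Beta–binomial updating is additive in the counts, the combined data contributed (α_post−α_prior, β_post−β_prior) successes and failures.
Total across both batches: 41−20=21 heads, 28−16=12 tails.
Subtract the second batch: 21−2=19 heads and 12−7=5 tails.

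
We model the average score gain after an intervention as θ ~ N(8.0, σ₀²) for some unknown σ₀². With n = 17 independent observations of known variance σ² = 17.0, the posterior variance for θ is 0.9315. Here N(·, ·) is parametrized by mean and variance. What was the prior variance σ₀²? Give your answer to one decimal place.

σ₀² = 13.6

Posterior precision equals prior precision plus data precision: 1/σ_n² = 1/σ₀² + n/σ².
So 1/σ₀² = 1/0.9315 − 17/17.0 = 1.073537 − 1.000000 = 0.073537.
Hence σ₀² = 1/0.073537 ≈ 13.6.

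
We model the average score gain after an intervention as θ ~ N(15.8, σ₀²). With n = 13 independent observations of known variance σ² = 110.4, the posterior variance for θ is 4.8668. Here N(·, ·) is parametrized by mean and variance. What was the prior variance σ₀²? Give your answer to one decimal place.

σ₀² = 11.4

For the Normal–Normal model with known σ², precisions add: τ_n = τ₀ + n/σ².
So 1/σ₀² = 1/4.8668 − 13/110.4 = 0.205474 − 0.117754 = 0.087720.
Hence σ₀² = 1/0.087720 ≈ 11.4.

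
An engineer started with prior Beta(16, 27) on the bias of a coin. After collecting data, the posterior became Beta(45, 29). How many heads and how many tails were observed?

Beta is conjugate to the binomial likelihood: posterior = Beta(a+s, b+f).
So s = 45 − 16 = 29 and f = 29 − 27 = 2.

29 heads and 2 tails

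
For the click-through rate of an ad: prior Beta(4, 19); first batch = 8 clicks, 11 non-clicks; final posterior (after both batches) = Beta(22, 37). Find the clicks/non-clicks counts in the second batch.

Because Beta–binomial updating is additive in the counts, the combined data contributed (α_post−α_prior, β_post−β_prior) successes and failures.
Total across both batches: 22−4=18 clicks, 37−19=18 non-clicks.
Subtract the first batch: 18−8=10 clicks and 18−11=7 non-clicks.

10 clicks and 7 non-clicks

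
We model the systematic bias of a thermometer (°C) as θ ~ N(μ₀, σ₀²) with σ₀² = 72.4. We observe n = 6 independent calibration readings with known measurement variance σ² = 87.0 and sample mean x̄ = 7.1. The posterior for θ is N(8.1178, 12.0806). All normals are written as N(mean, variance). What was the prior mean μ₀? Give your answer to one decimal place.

μ₀ = 13.2

With known observation variance, the Normal–Normal posterior has precision τ_n = τ₀ + n/σ² and mean μ_n = (τ₀μ₀ + (n/σ²)x̄)/τ_n.
Here τ₀ = 1/72.4 = 0.013812 and τ_data = 6/87.0 = 0.068966, so τ_n = 0.082778.
Rearranging for μ₀: μ₀ = (μ_n·τ_n − τ_data·x̄)/τ₀ = (8.1178·0.082778 − 0.068966·7.1) / 0.013812 = 0.182317/0.013812 ≈ 13.2.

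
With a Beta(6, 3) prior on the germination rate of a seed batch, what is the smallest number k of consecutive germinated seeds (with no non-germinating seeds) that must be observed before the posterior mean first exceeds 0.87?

After k germinated seeds and 0 non-germinating seeds the posterior is Beta(6+k, 3), with mean (6+k)/(6+3+k).
Set (6+k)/(9+k) > 0.87 and solve: k > (0.87·9 − 6)/(1 − 0.87) = 14.077.
The smallest integer exceeding 14.077 is 15.

k = 15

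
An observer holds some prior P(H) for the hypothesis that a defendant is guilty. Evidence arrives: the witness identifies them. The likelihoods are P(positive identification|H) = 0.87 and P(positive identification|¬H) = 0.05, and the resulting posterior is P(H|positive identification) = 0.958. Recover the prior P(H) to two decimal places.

Bayes' rule in odds form gives O(H|E) = O(H)·[P(E|H)/P(E|¬H)], hence O(H) = O(H|E)/LR.
Posterior odds = 0.958/(1−0.958) = 22.8095. LR = 0.87/0.05 = 17.4000.
Prior odds = 22.8095/17.4000 = 1.3109, so P(H) = 1.3109/(1+1.3109) ≈ 0.57.

P(H) = 0.57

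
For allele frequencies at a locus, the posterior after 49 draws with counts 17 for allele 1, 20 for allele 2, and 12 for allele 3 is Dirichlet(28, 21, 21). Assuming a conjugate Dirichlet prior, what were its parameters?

For a Dirichlet(α) prior with multinomial counts c, the posterior is Dirichlet(α + c) componentwise.
Subtract each count from the matching posterior parameter: 28−17=11, 21−20=1, 21−12=9.

Dirichlet(11, 1, 9)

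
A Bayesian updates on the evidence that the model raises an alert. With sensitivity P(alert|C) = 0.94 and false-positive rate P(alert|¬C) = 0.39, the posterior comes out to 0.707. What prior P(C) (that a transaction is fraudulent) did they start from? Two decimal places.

P(C) = 0.50

Bayes' rule in odds form gives O(C|E) = O(C)·[P(E|C)/P(E|¬C)], hence O(C) = O(C|E)/LR.
Posterior odds = 0.707/(1−0.707) = 2.4130. LR = 0.94/0.39 = 2.4103.
Prior odds = 2.4130/2.4103 = 1.0011, so P(C) = 1.0011/(1+1.0011) ≈ 0.50.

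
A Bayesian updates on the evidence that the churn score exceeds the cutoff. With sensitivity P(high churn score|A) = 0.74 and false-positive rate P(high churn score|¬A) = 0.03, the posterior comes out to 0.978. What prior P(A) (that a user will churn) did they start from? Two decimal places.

P(A) = 0.64

Bayes' rule in odds form gives O(A|E) = O(A)·[P(E|A)/P(E|¬A)], hence O(A) = O(A|E)/LR.
Posterior odds = 0.978/(1−0.978) = 44.4545. LR = 0.74/0.03 = 24.6667.
Prior odds = 44.4545/24.6667 = 1.8022, so P(A) = 1.8022/(1+1.8022) ≈ 0.64.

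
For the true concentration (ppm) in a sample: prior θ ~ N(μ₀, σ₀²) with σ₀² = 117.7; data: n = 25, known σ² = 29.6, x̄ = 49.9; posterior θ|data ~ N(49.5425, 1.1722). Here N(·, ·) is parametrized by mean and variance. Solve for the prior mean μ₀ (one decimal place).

With known observation variance, the Normal–Normal posterior has precision τ_n = τ₀ + n/σ² and mean μ_n = (τ₀μ₀ + (n/σ²)x̄)/τ_n.
Here τ₀ = 1/117.7 = 0.008496 and τ_data = 25/29.6 = 0.844595, so τ_n = 0.853091.
Rearranging for μ₀: μ₀ = (μ_n·τ_n − τ_data·x̄)/τ₀ = (49.5425·0.853091 − 0.844595·49.9) / 0.008496 = 0.118970/0.008496 ≈ 14.0.

μ₀ = 14.0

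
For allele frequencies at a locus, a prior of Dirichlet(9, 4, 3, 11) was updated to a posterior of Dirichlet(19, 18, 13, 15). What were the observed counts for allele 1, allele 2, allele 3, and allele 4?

counts (10, 14, 10, 4)

For a Dirichlet(α) prior with multinomial counts c, the posterior is Dirichlet(α + c) componentwise.
Counts are posterior − prior componentwise: 19−9=10, 18−4=14, 13−3=10, 15−11=4.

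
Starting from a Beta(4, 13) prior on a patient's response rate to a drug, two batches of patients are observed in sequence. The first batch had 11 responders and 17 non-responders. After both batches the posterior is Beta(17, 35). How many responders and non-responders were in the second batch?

Sequential conjugate updates are equivalent to a single update on the pooled data, so total successes = posterior α − prior α and total failures = posterior β − prior β.
Total across both batches: 17−4=13 responders, 35−13=22 non-responders.
Subtract the first batch: 13−11=2 responders and 22−17=5 non-responders.

2 responders and 5 non-responders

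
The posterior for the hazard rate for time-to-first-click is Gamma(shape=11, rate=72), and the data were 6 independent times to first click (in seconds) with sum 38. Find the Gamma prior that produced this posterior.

Gamma–exponential conjugacy: posterior shape = α + n, posterior rate = β + Σtᵢ.
So α = 11 − 6 = 5 and β = 72 − 38 = 34.

Gamma(shape=5, rate=34)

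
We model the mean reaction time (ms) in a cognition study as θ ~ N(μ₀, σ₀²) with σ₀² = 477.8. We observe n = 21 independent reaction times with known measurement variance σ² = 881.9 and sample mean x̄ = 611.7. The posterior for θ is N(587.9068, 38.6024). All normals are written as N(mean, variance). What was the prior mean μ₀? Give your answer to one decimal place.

μ₀ = 317.2

With known observation variance, the Normal–Normal posterior has precision τ_n = τ₀ + n/σ² and mean μ_n = (τ₀μ₀ + (n/σ²)x̄)/τ_n.
Here τ₀ = 1/477.8 = 0.002093 and τ_data = 21/881.9 = 0.023812, so τ_n = 0.025905.
Rearranging for μ₀: μ₀ = (μ_n·τ_n − τ_data·x̄)/τ₀ = (587.9068·0.025905 − 0.023812·611.7) / 0.002093 = 0.663925/0.002093 ≈ 317.2.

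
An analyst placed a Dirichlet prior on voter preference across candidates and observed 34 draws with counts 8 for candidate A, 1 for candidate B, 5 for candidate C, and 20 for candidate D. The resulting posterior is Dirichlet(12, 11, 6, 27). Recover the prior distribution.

For a Dirichlet(α) prior with multinomial counts c, the posterior is Dirichlet(α + c) componentwise.
Subtract each count from the matching posterior parameter: 12−8=4, 11−1=10, 6−5=1, 27−20=7.

Dirichlet(4, 10, 1, 7)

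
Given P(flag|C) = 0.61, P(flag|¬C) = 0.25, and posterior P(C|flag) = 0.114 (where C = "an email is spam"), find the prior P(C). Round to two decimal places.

P(C) = 0.05

Bayes' rule in odds form gives O(C|E) = O(C)·[P(E|C)/P(E|¬C)], hence O(C) = O(C|E)/LR.
Posterior odds = 0.114/(1−0.114) = 0.1287. LR = 0.61/0.25 = 2.4400.
Prior odds = 0.1287/2.4400 = 0.0527, so P(C) = 0.0527/(1+0.0527) ≈ 0.05.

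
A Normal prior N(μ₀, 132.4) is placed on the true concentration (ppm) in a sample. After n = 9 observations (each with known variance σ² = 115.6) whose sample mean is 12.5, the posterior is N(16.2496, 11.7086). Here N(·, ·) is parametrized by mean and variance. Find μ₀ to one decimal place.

The posterior mean is a precision-weighted average: μ_n = (τ₀μ₀ + τ_data·x̄)/(τ₀+τ_data), with τ₀=1/σ₀² and τ_data=n/σ².
Here τ₀ = 1/132.4 = 0.007553 and τ_data = 9/115.6 = 0.077855, so τ_n = 0.085408.
Rearranging for μ₀: μ₀ = (μ_n·τ_n − τ_data·x̄)/τ₀ = (16.2496·0.085408 − 0.077855·12.5) / 0.007553 = 0.414658/0.007553 ≈ 54.9.

μ₀ = 54.9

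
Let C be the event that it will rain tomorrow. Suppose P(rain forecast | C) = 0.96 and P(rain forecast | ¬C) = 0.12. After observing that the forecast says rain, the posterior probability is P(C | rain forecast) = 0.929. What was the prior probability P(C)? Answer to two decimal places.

P(C) = 0.62

Bayes' rule in odds form gives O(C|E) = O(C)·[P(E|C)/P(E|¬C)], hence O(C) = O(C|E)/LR.
Posterior odds = 0.929/(1−0.929) = 13.0845. LR = 0.96/0.12 = 8.0000.
Prior odds = 13.0845/8.0000 = 1.6356, so P(C) = 1.6356/(1+1.6356) ≈ 0.62.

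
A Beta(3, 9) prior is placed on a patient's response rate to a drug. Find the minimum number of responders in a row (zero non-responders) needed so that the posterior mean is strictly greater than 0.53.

After k responders and 0 non-responders the posterior is Beta(3+k, 9), with mean (3+k)/(3+9+k).
Set (3+k)/(12+k) > 0.53 and solve: k > (0.53·12 − 3)/(1 − 0.53) = 7.149.
The smallest integer exceeding 7.149 is 8, and checking k=8: (11)/(20) = 0.5500 > 0.53.

k = 8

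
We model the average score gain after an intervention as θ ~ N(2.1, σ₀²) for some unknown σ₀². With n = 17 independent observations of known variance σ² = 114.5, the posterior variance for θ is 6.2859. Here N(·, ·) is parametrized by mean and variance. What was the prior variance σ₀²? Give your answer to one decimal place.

For the Normal–Normal model with known σ², precisions add: τ_n = τ₀ + n/σ².
So 1/σ₀² = 1/6.2859 − 17/114.5 = 0.159086 − 0.148472 = 0.010614.
Hence σ₀² = 1/0.010614 ≈ 94.2.

σ₀² = 94.2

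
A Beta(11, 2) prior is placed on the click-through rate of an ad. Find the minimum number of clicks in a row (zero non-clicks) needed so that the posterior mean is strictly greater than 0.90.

k = 8

After k clicks and 0 non-clicks the posterior is Beta(11+k, 2), with mean (11+k)/(11+2+k).
Set (11+k)/(13+k) > 0.90 and solve: k > (0.90·13 − 11)/(1 − 0.90) = 7.000.
The smallest integer exceeding 7.000 is 8.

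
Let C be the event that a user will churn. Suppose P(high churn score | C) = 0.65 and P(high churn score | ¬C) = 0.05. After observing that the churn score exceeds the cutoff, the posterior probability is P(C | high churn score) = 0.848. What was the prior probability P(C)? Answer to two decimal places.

Bayes' rule in odds form gives O(C|E) = O(C)·[P(E|C)/P(E|¬C)], hence O(C) = O(C|E)/LR.
Posterior odds = 0.848/(1−0.848) = 5.5789. LR = 0.65/0.05 = 13.0000.
Prior odds = 5.5789/13.0000 = 0.4291, so P(C) = 0.4291/(1+0.4291) ≈ 0.30.

P(C) = 0.30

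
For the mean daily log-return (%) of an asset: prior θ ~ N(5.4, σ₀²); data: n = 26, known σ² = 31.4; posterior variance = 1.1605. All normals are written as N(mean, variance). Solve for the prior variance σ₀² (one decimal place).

Posterior precision equals prior precision plus data precision: 1/σ_n² = 1/σ₀² + n/σ².
So 1/σ₀² = 1/1.1605 − 26/31.4 = 0.861698 − 0.828025 = 0.033673.
Hence σ₀² = 1/0.033673 ≈ 29.7.

σ₀² = 29.7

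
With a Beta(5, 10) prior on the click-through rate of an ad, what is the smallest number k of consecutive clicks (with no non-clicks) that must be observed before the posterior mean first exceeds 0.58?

k = 9

After k clicks and 0 non-clicks the posterior is Beta(5+k, 10), with mean (5+k)/(5+10+k).
Set (5+k)/(15+k) > 0.58 and solve: k > (0.58·15 − 5)/(1 − 0.58) = 8.810.
The smallest integer exceeding 8.810 is 9, and checking k=9: (14)/(24) = 0.5833 > 0.58.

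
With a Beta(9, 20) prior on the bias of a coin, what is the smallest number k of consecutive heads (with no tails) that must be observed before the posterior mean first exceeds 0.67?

After k heads and 0 tails the posterior is Beta(9+k, 20), with mean (9+k)/(9+20+k).
Set (9+k)/(29+k) > 0.67 and solve: k > (0.67·29 − 9)/(1 − 0.67) = 31.606.
The smallest integer exceeding 31.606 is 32, and checking k=32: (41)/(61) = 0.6721 > 0.67.

k = 32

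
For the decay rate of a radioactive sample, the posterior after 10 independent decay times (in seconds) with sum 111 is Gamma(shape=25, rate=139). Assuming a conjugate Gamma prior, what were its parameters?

For an exponential likelihood with a Gamma(α, β) prior on the rate, n observations with total T give posterior Gamma(α+n, β+T).
So α = 25 − 10 = 15 and β = 139 − 111 = 28.

Gamma(shape=15, rate=28)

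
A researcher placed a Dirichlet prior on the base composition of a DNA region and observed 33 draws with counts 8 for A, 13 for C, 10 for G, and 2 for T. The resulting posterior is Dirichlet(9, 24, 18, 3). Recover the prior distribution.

Dirichlet(1, 11, 8, 1)

For a Dirichlet(α) prior with multinomial counts c, the posterior is Dirichlet(α + c) componentwise.
Subtract each count from the matching posterior parameter: 9−8=1, 24−13=11, 18−10=8, 3−2=1.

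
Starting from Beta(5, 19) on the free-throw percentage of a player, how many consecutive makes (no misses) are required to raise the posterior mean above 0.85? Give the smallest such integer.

k = 103

After k makes and 0 misses the posterior is Beta(5+k, 19), with mean (5+k)/(5+19+k).
Set (5+k)/(24+k) > 0.85 and solve: k > (0.85·24 − 5)/(1 − 0.85) = 102.667.
The smallest integer exceeding 102.667 is 103.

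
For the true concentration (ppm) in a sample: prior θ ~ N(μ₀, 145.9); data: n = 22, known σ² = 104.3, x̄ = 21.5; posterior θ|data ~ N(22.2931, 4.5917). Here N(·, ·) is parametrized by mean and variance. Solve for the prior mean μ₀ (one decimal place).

μ₀ = 46.7

With known observation variance, the Normal–Normal posterior has precision τ_n = τ₀ + n/σ² and mean μ_n = (τ₀μ₀ + (n/σ²)x̄)/τ_n.
Here τ₀ = 1/145.9 = 0.006854 and τ_data = 22/104.3 = 0.210930, so τ_n = 0.217784.
Rearranging for μ₀: μ₀ = (μ_n·τ_n − τ_data·x̄)/τ₀ = (22.2931·0.217784 − 0.210930·21.5) / 0.006854 = 0.320085/0.006854 ≈ 46.7.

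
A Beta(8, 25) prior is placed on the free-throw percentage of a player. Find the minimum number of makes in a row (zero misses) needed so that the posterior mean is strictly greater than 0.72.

After k makes and 0 misses the posterior is Beta(8+k, 25), with mean (8+k)/(8+25+k).
Set (8+k)/(33+k) > 0.72 and solve: k > (0.72·33 − 8)/(1 − 0.72) = 56.286.
The smallest integer exceeding 56.286 is 57, and checking k=57: (65)/(90) = 0.7222 > 0.72.

k = 57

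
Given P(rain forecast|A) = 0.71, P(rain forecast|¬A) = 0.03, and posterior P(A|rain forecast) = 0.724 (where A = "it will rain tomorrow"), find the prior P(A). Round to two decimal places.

In odds form, posterior odds = prior odds × likelihood ratio, so prior odds = posterior odds ÷ LR.
Posterior odds = 0.724/(1−0.724) = 2.6232. LR = 0.71/0.03 = 23.6667.
Prior odds = 2.6232/23.6667 = 0.1108, so P(A) = 0.1108/(1+0.1108) ≈ 0.10.

P(A) = 0.10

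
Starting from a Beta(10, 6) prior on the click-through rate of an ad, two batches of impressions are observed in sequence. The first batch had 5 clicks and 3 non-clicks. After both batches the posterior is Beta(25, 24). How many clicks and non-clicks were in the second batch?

10 clicks and 15 non-clicks

Because Beta–binomial updating is additive in the counts, the combined data contributed (α_post−α_prior, β_post−β_prior) successes and failures.
Total across both batches: 25−10=15 clicks, 24−6=18 non-clicks.
Subtract the first batch: 15−5=10 clicks and 18−3=15 non-clicks.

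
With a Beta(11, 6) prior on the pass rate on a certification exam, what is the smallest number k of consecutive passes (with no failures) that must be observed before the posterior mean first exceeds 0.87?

After k passes and 0 failures the posterior is Beta(11+k, 6), with mean (11+k)/(11+6+k).
Set (11+k)/(17+k) > 0.87 and solve: k > (0.87·17 − 11)/(1 − 0.87) = 29.154.
The smallest integer exceeding 29.154 is 30, and checking k=30: (41)/(47) = 0.8723 > 0.87.

k = 30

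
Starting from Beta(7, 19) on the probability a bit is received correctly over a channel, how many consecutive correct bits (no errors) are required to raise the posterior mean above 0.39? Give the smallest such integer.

k = 6

After k correct bits and 0 errors the posterior is Beta(7+k, 19), with mean (7+k)/(7+19+k).
Set (7+k)/(26+k) > 0.39 and solve: k > (0.39·26 − 7)/(1 − 0.39) = 5.148.
The smallest integer exceeding 5.148 is 6, and checking k=6: (13)/(32) = 0.4062 > 0.39.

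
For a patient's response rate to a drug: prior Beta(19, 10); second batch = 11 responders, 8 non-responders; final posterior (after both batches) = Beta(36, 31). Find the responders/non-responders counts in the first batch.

Because Beta–binomial updating is additive in the counts, the combined data contributed (α_post−α_prior, β_post−β_prior) successes and failures.
Total across both batches: 36−19=17 responders, 31−10=21 non-responders.
Subtract the second batch: 17−11=6 responders and 21−8=13 non-responders.

6 responders and 13 non-responders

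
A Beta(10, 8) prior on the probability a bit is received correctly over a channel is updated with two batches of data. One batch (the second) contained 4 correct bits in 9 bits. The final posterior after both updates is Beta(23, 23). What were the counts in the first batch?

Sequential conjugate updates are equivalent to a single update on the pooled data, so total successes = posterior α − prior α and total failures = posterior β − prior β.
Total across both batches: 23−10=13 correct bits, 23−8=15 errors.
Subtract the second batch: 13−4=9 correct bits and 15−5=10 errors.

9 correct bits and 10 errors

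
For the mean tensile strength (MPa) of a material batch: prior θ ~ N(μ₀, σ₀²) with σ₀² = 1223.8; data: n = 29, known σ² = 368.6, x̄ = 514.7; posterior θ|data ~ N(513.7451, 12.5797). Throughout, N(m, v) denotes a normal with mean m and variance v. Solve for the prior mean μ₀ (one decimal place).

μ₀ = 421.8

With known observation variance, the Normal–Normal posterior has precision τ_n = τ₀ + n/σ² and mean μ_n = (τ₀μ₀ + (n/σ²)x̄)/τ_n.
Here τ₀ = 1/1223.8 = 0.000817 and τ_data = 29/368.6 = 0.078676, so τ_n = 0.079493.
Rearranging for μ₀: μ₀ = (μ_n·τ_n − τ_data·x̄)/τ₀ = (513.7451·0.079493 − 0.078676·514.7) / 0.000817 = 0.344602/0.000817 ≈ 421.8.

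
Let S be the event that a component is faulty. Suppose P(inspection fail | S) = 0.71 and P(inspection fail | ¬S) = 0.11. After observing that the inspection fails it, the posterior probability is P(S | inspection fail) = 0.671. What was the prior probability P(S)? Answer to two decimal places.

P(S) = 0.24

In odds form, posterior odds = prior odds × likelihood ratio, so prior odds = posterior odds ÷ LR.
Posterior odds = 0.671/(1−0.671) = 2.0395. LR = 0.71/0.11 = 6.4545.
Prior odds = 2.0395/6.4545 = 0.3160, so P(S) = 0.3160/(1+0.3160) ≈ 0.24.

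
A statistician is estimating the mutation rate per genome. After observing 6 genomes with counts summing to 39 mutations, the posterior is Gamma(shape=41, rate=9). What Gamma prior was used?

Gamma(shape=2, rate=3)

Gamma–Poisson conjugacy: posterior shape = α + Σxᵢ, posterior rate = β + n.
So α = 41 − 39 = 2 and β = 9 − 6 = 3.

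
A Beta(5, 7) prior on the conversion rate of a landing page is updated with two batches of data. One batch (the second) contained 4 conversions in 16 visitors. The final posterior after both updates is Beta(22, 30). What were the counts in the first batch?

13 conversions and 11 bounces

Because Beta–binomial updating is additive in the counts, the combined data contributed (α_post−α_prior, β_post−β_prior) successes and failures.
Total across both batches: 22−5=17 conversions, 30−7=23 bounces.
Subtract the second batch: 17−4=13 conversions and 23−12=11 bounces.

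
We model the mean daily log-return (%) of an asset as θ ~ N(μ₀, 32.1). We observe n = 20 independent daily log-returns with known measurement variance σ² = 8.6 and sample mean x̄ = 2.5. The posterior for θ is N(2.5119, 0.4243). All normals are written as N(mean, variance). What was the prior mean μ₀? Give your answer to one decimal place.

μ₀ = 3.4

With known observation variance, the Normal–Normal posterior has precision τ_n = τ₀ + n/σ² and mean μ_n = (τ₀μ₀ + (n/σ²)x̄)/τ_n.
Here τ₀ = 1/32.1 = 0.031153 and τ_data = 20/8.6 = 2.325581, so τ_n = 2.356734.
Rearranging for μ₀: μ₀ = (μ_n·τ_n − τ_data·x̄)/τ₀ = (2.5119·2.356734 − 2.325581·2.5) / 0.031153 = 0.105928/0.031153 ≈ 3.4.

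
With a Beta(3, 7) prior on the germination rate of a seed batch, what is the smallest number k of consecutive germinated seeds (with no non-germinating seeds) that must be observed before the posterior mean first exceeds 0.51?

k = 5

After k germinated seeds and 0 non-germinating seeds the posterior is Beta(3+k, 7), with mean (3+k)/(3+7+k).
Set (3+k)/(10+k) > 0.51 and solve: k > (0.51·10 − 3)/(1 − 0.51) = 4.286.
The smallest integer exceeding 4.286 is 5, and checking k=5: (8)/(15) = 0.5333 > 0.51.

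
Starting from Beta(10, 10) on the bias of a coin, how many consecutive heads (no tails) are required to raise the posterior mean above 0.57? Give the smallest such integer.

After k heads and 0 tails the posterior is Beta(10+k, 10), with mean (10+k)/(10+10+k).
Set (10+k)/(20+k) > 0.57 and solve: k > (0.57·20 − 10)/(1 − 0.57) = 3.256.
The smallest integer exceeding 3.256 is 4.

k = 4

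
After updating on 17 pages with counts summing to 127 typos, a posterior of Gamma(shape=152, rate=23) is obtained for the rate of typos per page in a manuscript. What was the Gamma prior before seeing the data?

Gamma–Poisson conjugacy: posterior shape = α + Σxᵢ, posterior rate = β + n.
So α = 152 − 127 = 25 and β = 23 − 17 = 6.

Gamma(shape=25, rate=6)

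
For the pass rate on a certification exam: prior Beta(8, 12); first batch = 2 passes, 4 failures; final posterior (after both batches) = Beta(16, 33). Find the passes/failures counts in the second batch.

Sequential conjugate updates are equivalent to a single update on the pooled data, so total successes = posterior α − prior α and total failures = posterior β − prior β.
Total across both batches: 16−8=8 passes, 33−12=21 failures.
Subtract the first batch: 8−2=6 passes and 21−4=17 failures.

6 passes and 17 failures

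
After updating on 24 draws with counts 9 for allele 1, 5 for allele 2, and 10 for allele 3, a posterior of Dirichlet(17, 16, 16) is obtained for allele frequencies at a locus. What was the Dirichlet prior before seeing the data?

For a Dirichlet(α) prior with multinomial counts c, the posterior is Dirichlet(α + c) componentwise.
Subtract each count from the matching posterior parameter: 17−9=8, 16−5=11, 16−10=6.

Dirichlet(8, 11, 6)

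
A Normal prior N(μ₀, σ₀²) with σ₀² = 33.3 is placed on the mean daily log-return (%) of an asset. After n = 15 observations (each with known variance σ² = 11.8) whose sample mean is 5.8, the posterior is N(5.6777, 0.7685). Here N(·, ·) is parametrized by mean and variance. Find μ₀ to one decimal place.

The posterior mean is a precision-weighted average: μ_n = (τ₀μ₀ + τ_data·x̄)/(τ₀+τ_data), with τ₀=1/σ₀² and τ_data=n/σ².
Here τ₀ = 1/33.3 = 0.030030 and τ_data = 15/11.8 = 1.271186, so τ_n = 1.301216.
Rearranging for μ₀: μ₀ = (μ_n·τ_n − τ_data·x̄)/τ₀ = (5.6777·1.301216 − 1.271186·5.8) / 0.030030 = 0.015035/0.030030 ≈ 0.5.

μ₀ = 0.5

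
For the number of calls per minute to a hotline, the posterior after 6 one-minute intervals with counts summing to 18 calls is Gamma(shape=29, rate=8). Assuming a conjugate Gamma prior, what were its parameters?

A Gamma(α, β) prior (rate parametrization) on a Poisson rate with n observations summing to S gives posterior Gamma(α+S, β+n).
So α = 29 − 18 = 11 and β = 8 − 6 = 2.

Gamma(shape=11, rate=2)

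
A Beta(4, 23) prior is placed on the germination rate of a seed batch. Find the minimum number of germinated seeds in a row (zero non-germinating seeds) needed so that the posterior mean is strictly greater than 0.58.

After k germinated seeds and 0 non-germinating seeds the posterior is Beta(4+k, 23), with mean (4+k)/(4+23+k).
Set (4+k)/(27+k) > 0.58 and solve: k > (0.58·27 − 4)/(1 − 0.58) = 27.762.
The smallest integer exceeding 27.762 is 28, and checking k=28: (32)/(55) = 0.5818 > 0.58.

k = 28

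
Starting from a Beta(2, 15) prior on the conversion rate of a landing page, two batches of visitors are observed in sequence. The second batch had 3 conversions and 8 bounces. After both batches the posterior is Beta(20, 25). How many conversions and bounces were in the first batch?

15 conversions and 2 bounces

Because Beta–binomial updating is additive in the counts, the combined data contributed (α_post−α_prior, β_post−β_prior) successes and failures.
Total across both batches: 20−2=18 conversions, 25−15=10 bounces.
Subtract the second batch: 18−3=15 conversions and 10−8=2 bounces.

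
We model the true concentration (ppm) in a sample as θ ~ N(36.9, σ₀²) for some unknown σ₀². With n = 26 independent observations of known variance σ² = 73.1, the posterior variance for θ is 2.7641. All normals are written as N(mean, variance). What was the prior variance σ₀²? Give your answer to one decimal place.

σ₀² = 163.8

For the Normal–Normal model with known σ², precisions add: τ_n = τ₀ + n/σ².
So 1/σ₀² = 1/2.7641 − 26/73.1 = 0.361781 − 0.355677 = 0.006104.
Hence σ₀² = 1/0.006104 ≈ 163.8.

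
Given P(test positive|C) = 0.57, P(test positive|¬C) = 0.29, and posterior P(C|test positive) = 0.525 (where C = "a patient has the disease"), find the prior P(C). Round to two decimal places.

Bayes' rule in odds form gives O(C|E) = O(C)·[P(E|C)/P(E|¬C)], hence O(C) = O(C|E)/LR.
Posterior odds = 0.525/(1−0.525) = 1.1053. LR = 0.57/0.29 = 1.9655.
Prior odds = 1.1053/1.9655 = 0.5624, so P(C) = 0.5624/(1+0.5624) ≈ 0.36.

P(C) = 0.36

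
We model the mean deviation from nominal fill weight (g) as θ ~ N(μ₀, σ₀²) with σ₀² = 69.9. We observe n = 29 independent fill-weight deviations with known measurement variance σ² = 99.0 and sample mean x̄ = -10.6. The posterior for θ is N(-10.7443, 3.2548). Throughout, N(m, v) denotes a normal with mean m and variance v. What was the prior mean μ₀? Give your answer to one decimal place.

With known observation variance, the Normal–Normal posterior has precision τ_n = τ₀ + n/σ² and mean μ_n = (τ₀μ₀ + (n/σ²)x̄)/τ_n.
Here τ₀ = 1/69.9 = 0.014306 and τ_data = 29/99.0 = 0.292929, so τ_n = 0.307235.
Rearranging for μ₀: μ₀ = (μ_n·τ_n − τ_data·x̄)/τ₀ = (-10.7443·0.307235 − 0.292929·-10.6) / 0.014306 = -0.195978/0.014306 ≈ -13.7.

μ₀ = -13.7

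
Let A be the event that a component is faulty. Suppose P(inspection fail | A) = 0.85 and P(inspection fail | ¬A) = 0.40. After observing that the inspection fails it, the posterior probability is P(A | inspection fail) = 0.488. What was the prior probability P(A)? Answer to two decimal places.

P(A) = 0.31

In odds form, posterior odds = prior odds × likelihood ratio, so prior odds = posterior odds ÷ LR.
Posterior odds = 0.488/(1−0.488) = 0.9531. LR = 0.85/0.40 = 2.1250.
Prior odds = 0.9531/2.1250 = 0.4485, so P(A) = 0.4485/(1+0.4485) ≈ 0.31.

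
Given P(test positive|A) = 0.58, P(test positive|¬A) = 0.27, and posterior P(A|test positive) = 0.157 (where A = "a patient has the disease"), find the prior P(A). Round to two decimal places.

In odds form, posterior odds = prior odds × likelihood ratio, so prior odds = posterior odds ÷ LR.
Posterior odds = 0.157/(1−0.157) = 0.1862. LR = 0.58/0.27 = 2.1481.
Prior odds = 0.1862/2.1481 = 0.0867, so P(A) = 0.0867/(1+0.0867) ≈ 0.08.

P(A) = 0.08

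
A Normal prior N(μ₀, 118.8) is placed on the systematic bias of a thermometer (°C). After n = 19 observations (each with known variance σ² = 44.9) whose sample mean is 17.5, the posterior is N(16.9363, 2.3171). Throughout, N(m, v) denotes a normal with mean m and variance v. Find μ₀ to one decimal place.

μ₀ = -11.4

With known observation variance, the Normal–Normal posterior has precision τ_n = τ₀ + n/σ² and mean μ_n = (τ₀μ₀ + (n/σ²)x̄)/τ_n.
Here τ₀ = 1/118.8 = 0.008418 and τ_data = 19/44.9 = 0.423163, so τ_n = 0.431581.
Rearranging for μ₀: μ₀ = (μ_n·τ_n − τ_data·x̄)/τ₀ = (16.9363·0.431581 − 0.423163·17.5) / 0.008418 = -0.095967/0.008418 ≈ -11.4.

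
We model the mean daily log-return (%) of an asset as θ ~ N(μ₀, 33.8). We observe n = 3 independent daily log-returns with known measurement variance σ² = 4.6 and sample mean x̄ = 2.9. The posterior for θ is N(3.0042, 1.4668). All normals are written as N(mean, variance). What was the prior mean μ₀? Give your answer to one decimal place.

With known observation variance, the Normal–Normal posterior has precision τ_n = τ₀ + n/σ² and mean μ_n = (τ₀μ₀ + (n/σ²)x̄)/τ_n.
Here τ₀ = 1/33.8 = 0.029586 and τ_data = 3/4.6 = 0.652174, so τ_n = 0.681760.
Rearranging for μ₀: μ₀ = (μ_n·τ_n − τ_data·x̄)/τ₀ = (3.0042·0.681760 − 0.652174·2.9) / 0.029586 = 0.156839/0.029586 ≈ 5.3.

μ₀ = 5.3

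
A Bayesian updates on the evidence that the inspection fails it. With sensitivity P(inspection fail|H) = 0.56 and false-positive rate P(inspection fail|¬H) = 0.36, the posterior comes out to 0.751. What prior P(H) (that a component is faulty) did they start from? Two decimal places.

P(H) = 0.66

Bayes' rule in odds form gives O(H|E) = O(H)·[P(E|H)/P(E|¬H)], hence O(H) = O(H|E)/LR.
Posterior odds = 0.751/(1−0.751) = 3.0161. LR = 0.56/0.36 = 1.5556.
Prior odds = 3.0161/1.5556 = 1.9389, so P(H) = 1.9389/(1+1.9389) ≈ 0.66.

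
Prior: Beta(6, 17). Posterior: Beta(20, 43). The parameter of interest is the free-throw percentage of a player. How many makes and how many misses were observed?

A Beta(a, b) prior with s successes and f failures in binomial data gives a Beta(a+s, b+f) posterior.
So s = 20 − 6 = 14 and f = 43 − 17 = 26.

14 makes and 26 misses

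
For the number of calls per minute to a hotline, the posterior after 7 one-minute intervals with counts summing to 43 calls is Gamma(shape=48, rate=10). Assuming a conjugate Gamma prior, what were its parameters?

A Gamma(α, β) prior (rate parametrization) on a Poisson rate with n observations summing to S gives posterior Gamma(α+S, β+n).
So α = 48 − 43 = 5 and β = 10 − 7 = 3.

Gamma(shape=5, rate=3)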